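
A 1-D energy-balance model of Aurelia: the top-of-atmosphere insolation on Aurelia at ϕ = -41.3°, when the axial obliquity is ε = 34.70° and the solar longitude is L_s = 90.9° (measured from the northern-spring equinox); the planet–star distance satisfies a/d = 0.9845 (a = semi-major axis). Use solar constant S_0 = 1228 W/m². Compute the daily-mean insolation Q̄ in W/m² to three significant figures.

Q̄ ≈ 55.2 W/m²

Solar declination: sin δ = sin ε · sin L_s = sin 34.70° × sin 90.9° = 0.56921, so δ = +34.695°.
cos h₀ = −tan(-41.3°) tan(+34.695°) = 0.6082, h₀ = 0.9170 rad.
Bracket: h₀ sin ϕ sin δ + cos ϕ cos δ sin h₀ = 0.9170×-0.66000×0.56921 + 0.75126×0.82219×0.79378 = -0.344497 + 0.490301 = 0.145804.
Inverse-square distance factor (a/d)² = 0.9845² = 0.969240.
Q̄ = (S_0/π) × 0.969240 × [bracket] = (1228/π) × 0.969240 × 0.145804 = 55.24 W/m².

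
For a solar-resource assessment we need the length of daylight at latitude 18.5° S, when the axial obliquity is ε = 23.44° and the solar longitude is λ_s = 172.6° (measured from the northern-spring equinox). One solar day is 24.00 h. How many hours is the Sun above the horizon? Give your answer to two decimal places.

11.87 h

Solar declination: sin δ = sin ε · sin λ_s = sin 23.44° × sin 172.6° = 0.05123, so δ = +2.937°.
cos H₀ = −tan φ · tan δ = −tan(-18.5°) × tan(+2.937°) = 0.0172, so H₀ = 1.5536 rad = 89.02°.
Daylight = 2H₀/(2π) × 24.00 h = (1.5536/π) × 24.00 = 11.87 h.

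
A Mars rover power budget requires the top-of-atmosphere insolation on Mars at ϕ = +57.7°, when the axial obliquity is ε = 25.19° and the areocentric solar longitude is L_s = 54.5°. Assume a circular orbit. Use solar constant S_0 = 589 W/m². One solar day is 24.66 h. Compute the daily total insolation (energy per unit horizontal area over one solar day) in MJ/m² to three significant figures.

sin δ = sin 25.19° × sin 54.5° = 0.34650, so δ = +20.274°.
cos h₀ = −tan(+57.7°) tan(+20.274°) = -0.5843, h₀ = 2.1948 rad.
Bracket: h₀ sin ϕ sin δ + cos ϕ cos δ sin h₀ = 2.1948×0.84526×0.34650 + 0.53435×0.93805×0.81153 = 0.642819 + 0.406777 = 1.049596.
Q̄ = (S_0/π) × [bracket] = (589/π) × 1.049596 = 196.78 W/m².
Daily total = Q̄ × 24.66 h × 3600 s/h = 196.78 × 24.66 × 3600 / 10⁶ = 17.47 MJ/m².

17.5 MJ/m²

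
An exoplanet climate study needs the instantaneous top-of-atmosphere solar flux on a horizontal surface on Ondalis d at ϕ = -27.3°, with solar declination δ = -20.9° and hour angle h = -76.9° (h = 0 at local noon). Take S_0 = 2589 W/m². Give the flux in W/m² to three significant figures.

cos θ_z = sin ϕ sin δ + cos ϕ cos δ cos h = 0.163618 + 0.188155 = 0.351773.
Flux = S_0 · cos θ_z = 2589 × 0.351773 = 910.7 W/m².

911 W/m²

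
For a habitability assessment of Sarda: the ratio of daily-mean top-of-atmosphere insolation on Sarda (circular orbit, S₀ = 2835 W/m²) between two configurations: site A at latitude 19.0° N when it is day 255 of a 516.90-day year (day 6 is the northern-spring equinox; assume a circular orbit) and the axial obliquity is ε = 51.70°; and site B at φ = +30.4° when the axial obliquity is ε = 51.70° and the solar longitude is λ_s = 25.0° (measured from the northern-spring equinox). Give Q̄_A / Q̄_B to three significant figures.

Q̄_A / Q̄_B ≈ 0.903

— Configuration A (φ=+19.0°):
Solar longitude: λ_s = 360° × (255 − 6)/516.90 = 173.418°.
sin δ = sin 51.70° × sin 173.418° = 0.08995, so δ = +5.161°.
cos H₀ = −tan(+19.0°) tan(+5.161°) = -0.0311, H₀ = 1.6019 rad.
Bracket: H₀ sin φ sin δ + cos φ cos δ sin H₀ = 1.6019×0.32557×0.08995 + 0.94552×0.99595×0.99952 = 0.046912 + 0.941239 = 0.988151.
Q̄ = (S₀/π) × [bracket] = (2835/π) × 0.988151 = 891.72 W/m².
— Configuration B (φ=+30.4°):
Solar declination: sin δ = sin ε · sin λ_s = sin 51.70° × sin 25.0° = 0.33166, so δ = +19.370°.
cos H₀ = −tan(+30.4°) tan(+19.370°) = -0.2063, H₀ = 1.7785 rad.
Bracket: H₀ sin φ sin δ + cos φ cos δ sin H₀ = 1.7785×0.50603×0.33166 + 0.86251×0.94340×0.97850 = 0.298485 + 0.796198 = 1.094683.
Q̄ = (S₀/π) × [bracket] = (2835/π) × 1.094683 = 987.85 W/m².
Ratio Q̄_A / Q̄_B = 891.72 / 987.85 = 0.9027.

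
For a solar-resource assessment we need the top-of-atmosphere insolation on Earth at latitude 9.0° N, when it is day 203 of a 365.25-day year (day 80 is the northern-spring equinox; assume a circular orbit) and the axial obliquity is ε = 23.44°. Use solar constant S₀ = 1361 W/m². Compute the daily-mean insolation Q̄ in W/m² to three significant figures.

Q̄ ≈ 439 W/m²

Solar longitude: λ_s = 360° × (203 − 80)/365.25 = 121.232°.
sin δ = sin 23.44° × sin 121.232° = 0.34014, so δ = +19.885°.
cos H₀ = −tan(+9.0°) tan(+19.885°) = -0.0573, H₀ = 1.6281 rad.
Bracket: H₀ sin φ sin δ + cos φ cos δ sin H₀ = 1.6281×0.15643×0.34014 + 0.98769×0.94038×0.99836 = 0.086628 + 0.927281 = 1.013909.
Q̄ = (S₀/π) × [bracket] = (1361/π) × 1.013909 = 439.2 W/m².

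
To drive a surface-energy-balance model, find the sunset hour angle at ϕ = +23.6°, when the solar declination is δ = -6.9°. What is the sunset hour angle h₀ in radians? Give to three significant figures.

cos h₀ = −tan ϕ · tan δ = −tan(+23.6°) × tan(-6.900°) = 0.0529, so h₀ = 1.5179 rad = 86.97°.

h₀ = 1.52 rad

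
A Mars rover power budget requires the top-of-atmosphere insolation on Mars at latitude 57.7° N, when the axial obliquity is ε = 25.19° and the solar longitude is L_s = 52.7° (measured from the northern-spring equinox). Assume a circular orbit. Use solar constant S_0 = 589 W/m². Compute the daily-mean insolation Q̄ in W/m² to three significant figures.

Solar declination: sin δ = sin ε · sin L_s = sin 25.19° × sin 52.7° = 0.33857, so δ = +19.790°.
cos h₀ = −tan(+57.7°) tan(+19.790°) = -0.5692, h₀ = 2.1763 rad.
Bracket: h₀ sin ϕ sin δ + cos ϕ cos δ sin h₀ = 2.1763×0.84526×0.33857 + 0.53435×0.94094×0.82221 = 0.622813 + 0.413400 = 1.036213.
Q̄ = (S_0/π) × [bracket] = (589/π) × 1.036213 = 194.3 W/m².

Q̄ ≈ 194 W/m²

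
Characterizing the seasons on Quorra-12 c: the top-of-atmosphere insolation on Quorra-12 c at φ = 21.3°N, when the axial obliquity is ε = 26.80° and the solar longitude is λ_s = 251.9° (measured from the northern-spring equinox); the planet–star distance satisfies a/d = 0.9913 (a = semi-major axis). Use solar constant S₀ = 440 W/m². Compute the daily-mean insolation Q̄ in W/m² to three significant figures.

Q̄ ≈ 84.2 W/m²

Solar declination: sin δ = sin ε · sin λ_s = sin 26.80° × sin 251.9° = -0.42857, so δ = -25.377°.
cos H₀ = −tan(+21.3°) tan(-25.377°) = 0.1849, H₀ = 1.3848 rad.
Bracket: H₀ sin φ sin δ + cos φ cos δ sin H₀ = 1.3848×0.36325×-0.42857 + 0.93169×0.90351×0.98275 = -0.215583 + 0.827270 = 0.611687.
Inverse-square distance factor (a/d)² = 0.9913² = 0.982676.
Q̄ = (S₀/π) × 0.982676 × [bracket] = (440/π) × 0.982676 × 0.611687 = 84.19 W/m².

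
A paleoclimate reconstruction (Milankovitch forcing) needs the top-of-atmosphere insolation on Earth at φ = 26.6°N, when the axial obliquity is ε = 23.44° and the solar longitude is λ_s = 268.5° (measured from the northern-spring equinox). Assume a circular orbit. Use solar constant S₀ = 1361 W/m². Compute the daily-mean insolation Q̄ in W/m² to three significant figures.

Q̄ ≈ 243 W/m²

Solar declination: sin δ = sin ε · sin λ_s = sin 23.44° × sin 268.5° = -0.39765, so δ = -23.431°.
cos H₀ = −tan(+26.6°) tan(-23.431°) = 0.2170, H₀ = 1.3520 rad.
Bracket: H₀ sin φ sin δ + cos φ cos δ sin H₀ = 1.3520×0.44776×-0.39765 + 0.89415×0.91754×0.97617 = -0.240726 + 0.800868 = 0.560142.
Q̄ = (S₀/π) × [bracket] = (1361/π) × 0.560142 = 242.7 W/m².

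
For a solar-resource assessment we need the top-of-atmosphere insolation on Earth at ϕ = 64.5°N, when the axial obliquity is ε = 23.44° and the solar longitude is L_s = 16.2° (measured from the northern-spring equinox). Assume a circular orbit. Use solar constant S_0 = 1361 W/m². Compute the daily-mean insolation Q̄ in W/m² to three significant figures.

Q̄ ≈ 259 W/m²

Solar declination: sin δ = sin ε · sin L_s = sin 23.44° × sin 16.2° = 0.11098, so δ = +6.372°.
cos h₀ = −tan(+64.5°) tan(+6.372°) = -0.2341, h₀ = 1.8071 rad.
Bracket: h₀ sin ϕ sin δ + cos ϕ cos δ sin h₀ = 1.8071×0.90259×0.11098 + 0.43051×0.99382×0.97221 = 0.181016 + 0.415960 = 0.596976.
Q̄ = (S_0/π) × [bracket] = (1361/π) × 0.596976 = 258.6 W/m².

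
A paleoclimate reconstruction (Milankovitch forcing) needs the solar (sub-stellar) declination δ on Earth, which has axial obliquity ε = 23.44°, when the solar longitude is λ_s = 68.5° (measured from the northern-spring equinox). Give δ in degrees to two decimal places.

δ = +21.72°

sin δ = sin ε · sin λ_s = sin 23.44° × sin 68.5° = 0.370109.
δ = arcsin(0.370109) = +21.72°.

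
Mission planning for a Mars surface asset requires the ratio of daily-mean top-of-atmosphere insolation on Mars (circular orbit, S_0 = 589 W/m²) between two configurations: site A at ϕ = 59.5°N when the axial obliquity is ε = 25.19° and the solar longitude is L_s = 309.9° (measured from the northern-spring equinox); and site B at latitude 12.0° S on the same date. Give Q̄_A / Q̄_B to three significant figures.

Q̄_A / Q̄_B ≈ 0.119

— Configuration A (ϕ=+59.5°):
Solar declination: sin δ = sin ε · sin L_s = sin 25.19° × sin 309.9° = -0.32652, so δ = -19.058°.
cos h₀ = −tan(+59.5°) tan(-19.058°) = 0.5865, h₀ = 0.9441 rad.
Bracket: h₀ sin ϕ sin δ + cos ϕ cos δ sin h₀ = 0.9441×0.86163×-0.32652 + 0.50754×0.94519×0.80997 = -0.265613 + 0.388560 = 0.122947.
Q̄ = (S_0/π) × [bracket] = (589/π) × 0.122947 = 23.051 W/m².
— Configuration B (ϕ=-12.0°):
cos h₀ = −tan(-12.0°) tan(-19.058°) = -0.0734, h₀ = 1.6443 rad.
Bracket: h₀ sin ϕ sin δ + cos ϕ cos δ sin h₀ = 1.6443×-0.20791×-0.32652 + 0.97815×0.94519×0.99730 = 0.111626 + 0.922041 = 1.033667.
Q̄ = (S_0/π) × [bracket] = (589/π) × 1.033667 = 193.80 W/m².
Ratio Q̄_A / Q̄_B = 23.051 / 193.80 = 0.1189.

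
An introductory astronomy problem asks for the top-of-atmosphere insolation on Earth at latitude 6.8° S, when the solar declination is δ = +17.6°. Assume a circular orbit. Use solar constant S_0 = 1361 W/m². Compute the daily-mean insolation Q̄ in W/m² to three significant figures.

cos h₀ = −tan(-6.8°) tan(+17.600°) = 0.0378, h₀ = 1.5330 rad.
Bracket: h₀ sin ϕ sin δ + cos ϕ cos δ sin h₀ = 1.5330×-0.11840×0.30237 + 0.99297×0.95319×0.99928 = -0.054882 + 0.945808 = 0.890926.
Q̄ = (S_0/π) × [bracket] = (1361/π) × 0.890926 = 386.0 W/m².

Q̄ ≈ 386 W/m²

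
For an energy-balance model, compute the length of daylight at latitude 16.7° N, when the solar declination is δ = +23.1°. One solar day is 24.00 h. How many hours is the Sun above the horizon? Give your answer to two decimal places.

cos H₀ = −tan φ · tan δ = −tan(+16.7°) × tan(+23.100°) = -0.1280, so H₀ = 1.6991 rad = 97.35°.
Daylight = 2H₀/(2π) × 24.00 h = (1.6991/π) × 24.00 = 12.98 h.

12.98 h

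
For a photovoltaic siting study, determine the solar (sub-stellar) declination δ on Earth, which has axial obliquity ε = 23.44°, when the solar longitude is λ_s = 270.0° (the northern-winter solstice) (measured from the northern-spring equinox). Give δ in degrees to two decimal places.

sin δ = sin ε · sin λ_s = sin 23.44° × sin 270.0° = -0.397789.
δ = arcsin(-0.397789) = -23.44°.

δ = -23.44°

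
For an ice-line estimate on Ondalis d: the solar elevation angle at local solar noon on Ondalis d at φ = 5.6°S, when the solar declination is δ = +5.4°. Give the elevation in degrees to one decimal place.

At local noon the hour angle is zero, so the zenith angle equals |φ − δ| = |-5.6° − (+5.400°)| = 11.000°.
Elevation = 90° − 11.000° = 79.0°.

79.0°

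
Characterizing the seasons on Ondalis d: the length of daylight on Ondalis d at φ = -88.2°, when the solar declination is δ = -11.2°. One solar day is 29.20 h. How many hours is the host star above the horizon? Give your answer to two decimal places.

29.20 h

Sunrise equation: cos H₀ = −tan φ · tan δ = -6.3006 ≤ −1, so the host star never sets (polar day) and H₀ = π.
Daylight = 2H₀/(2π) × 29.20 h = (3.1416/π) × 29.20 = 29.20 h.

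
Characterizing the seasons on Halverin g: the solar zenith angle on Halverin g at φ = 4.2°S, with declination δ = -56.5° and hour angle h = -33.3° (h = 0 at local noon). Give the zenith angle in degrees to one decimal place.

cos θ_z = sin φ sin δ + cos φ cos δ cos h = 0.061072 + 0.460074 = 0.521146.
θ_z = arccos(0.521146) = 58.6°.

θ_z = 58.6°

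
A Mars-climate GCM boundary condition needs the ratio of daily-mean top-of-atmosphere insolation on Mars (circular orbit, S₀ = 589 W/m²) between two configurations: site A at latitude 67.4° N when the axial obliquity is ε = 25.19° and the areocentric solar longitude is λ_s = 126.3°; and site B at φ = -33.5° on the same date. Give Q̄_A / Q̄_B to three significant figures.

Q̄_A / Q̄_B ≈ 1.98

— Configuration A (φ=+67.4°):
sin δ = sin 25.19° × sin 126.3° = 0.34302, so δ = +20.061°.
cos H₀ = −tan(+67.4°) tan(+20.061°) = -0.8773, H₀ = 2.6410 rad.
Bracket: H₀ sin φ sin δ + cos φ cos δ sin H₀ = 2.6410×0.92321×0.34302 + 0.38430×0.93933×0.47998 = 0.836351 + 0.173265 = 1.009616.
Q̄ = (S₀/π) × [bracket] = (589/π) × 1.009616 = 189.29 W/m².
— Configuration B (φ=-33.5°):
cos H₀ = −tan(-33.5°) tan(+20.061°) = 0.2417, H₀ = 1.3267 rad.
Bracket: H₀ sin φ sin δ + cos φ cos δ sin H₀ = 1.3267×-0.55194×0.34302 + 0.83389×0.93933×0.97035 = -0.251179 + 0.760073 = 0.508894.
Q̄ = (S₀/π) × [bracket] = (589/π) × 0.508894 = 95.410 W/m².
Ratio Q̄_A / Q̄_B = 189.29 / 95.410 = 1.984.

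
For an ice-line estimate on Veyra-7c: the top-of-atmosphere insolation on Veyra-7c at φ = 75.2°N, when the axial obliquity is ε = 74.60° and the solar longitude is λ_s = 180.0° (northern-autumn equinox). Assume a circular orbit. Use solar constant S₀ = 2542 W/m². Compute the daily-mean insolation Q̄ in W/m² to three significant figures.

Q̄ ≈ 207 W/m²

Solar declination: sin δ = sin ε · sin λ_s = sin 74.60° × sin 180.0° = 0.00000, so δ = +0.000°.
cos H₀ = −tan(+75.2°) tan(+0.000°) = -0.0000, H₀ = 1.5708 rad.
Bracket: H₀ sin φ sin δ + cos φ cos δ sin H₀ = 1.5708×0.96682×0.00000 + 0.25545×1.00000×1.00000 = 0.000000 + 0.255450 = 0.255450.
Q̄ = (S₀/π) × [bracket] = (2542/π) × 0.255450 = 206.7 W/m².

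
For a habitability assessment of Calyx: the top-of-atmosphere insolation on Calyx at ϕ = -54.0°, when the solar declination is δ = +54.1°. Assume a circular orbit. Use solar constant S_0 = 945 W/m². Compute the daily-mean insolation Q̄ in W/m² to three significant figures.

Q̄ ≈ 0.00 W/m²

cos h₀ = −tan(-54.0°) tan(+54.100°) = 1.9014 ≥ 1 ⇒ polar night, h₀ = 0 and Q̄ = 0.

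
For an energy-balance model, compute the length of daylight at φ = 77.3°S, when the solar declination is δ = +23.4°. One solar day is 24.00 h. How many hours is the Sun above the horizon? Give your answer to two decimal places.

cos H₀ = −tan φ · tan δ = 1.9202 ≥ 1, so the Sun never rises (polar night) and H₀ = 0.
Daylight = 2H₀/(2π) × 24.00 h = (0.0000/π) × 24.00 = 0.00 h.

0.00 h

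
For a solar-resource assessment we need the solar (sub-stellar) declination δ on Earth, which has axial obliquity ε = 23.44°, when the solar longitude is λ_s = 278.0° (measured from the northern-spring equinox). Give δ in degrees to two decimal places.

δ = -23.20°

sin δ = sin ε · sin λ_s = sin 23.44° × sin 278.0° = -0.393917.
δ = arcsin(-0.393917) = -23.20°.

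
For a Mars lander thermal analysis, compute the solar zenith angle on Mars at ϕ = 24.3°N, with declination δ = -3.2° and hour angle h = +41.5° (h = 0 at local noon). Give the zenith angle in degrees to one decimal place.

θ_z = 48.8°

cos θ_z = sin ϕ sin δ + cos ϕ cos δ cos h = -0.022971 + 0.681536 = 0.658565.
θ_z = arccos(0.658565) = 48.8°.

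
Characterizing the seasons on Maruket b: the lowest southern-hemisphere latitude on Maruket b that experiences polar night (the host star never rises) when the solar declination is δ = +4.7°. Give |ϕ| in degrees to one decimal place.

Polar night requires cos h₀ = −tan ϕ tan δ ≥ 1, i.e. tan ϕ tan δ ≤ −1.
The boundary is |tan ϕ| · |tan δ| = 1, so |ϕ| = 90° − |δ| = 90° − 4.7° = 85.3° in the southern hemisphere.

|ϕ| = 85.3°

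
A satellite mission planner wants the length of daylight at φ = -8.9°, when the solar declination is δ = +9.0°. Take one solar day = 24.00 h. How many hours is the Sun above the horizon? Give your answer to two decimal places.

11.81 h

cos H₀ = −tan φ · tan δ = −tan(-8.9°) × tan(+9.000°) = 0.0248, so H₀ = 1.5460 rad = 88.58°.
Daylight = 2H₀/(2π) × 24.00 h = (1.5460/π) × 24.00 = 11.81 h.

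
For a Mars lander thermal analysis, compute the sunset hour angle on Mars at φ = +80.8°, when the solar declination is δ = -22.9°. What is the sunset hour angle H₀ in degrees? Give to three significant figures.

H₀ = 0.00°

cos H₀ = −tan φ · tan δ = 2.6081 ≥ 1, so the Sun never rises (polar night) and H₀ = 0.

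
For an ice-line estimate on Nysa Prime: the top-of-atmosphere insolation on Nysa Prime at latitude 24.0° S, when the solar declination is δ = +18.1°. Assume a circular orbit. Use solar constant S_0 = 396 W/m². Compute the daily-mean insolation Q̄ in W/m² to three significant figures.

Q̄ ≈ 85.6 W/m²

cos h₀ = −tan(-24.0°) tan(+18.100°) = 0.1455, h₀ = 1.4248 rad.
Bracket: h₀ sin ϕ sin δ + cos ϕ cos δ sin h₀ = 1.4248×-0.40674×0.31068 + 0.91355×0.95052×0.98935 = -0.180046 + 0.859100 = 0.679054.
Q̄ = (S_0/π) × [bracket] = (396/π) × 0.679054 = 85.60 W/m².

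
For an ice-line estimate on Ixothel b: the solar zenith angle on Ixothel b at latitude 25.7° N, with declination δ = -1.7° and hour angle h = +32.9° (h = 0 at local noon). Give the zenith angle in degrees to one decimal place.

cos θ_z = sin φ sin δ + cos φ cos δ cos h = -0.012865 + 0.756229 = 0.743364.
θ_z = arccos(0.743364) = 42.0°.

θ_z = 42.0°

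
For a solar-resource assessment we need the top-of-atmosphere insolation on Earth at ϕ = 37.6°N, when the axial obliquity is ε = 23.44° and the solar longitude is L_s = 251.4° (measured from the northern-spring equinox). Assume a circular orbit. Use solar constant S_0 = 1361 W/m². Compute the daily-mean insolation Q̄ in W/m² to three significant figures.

Solar declination: sin δ = sin ε · sin L_s = sin 23.44° × sin 251.4° = -0.37701, so δ = -22.149°.
cos h₀ = −tan(+37.6°) tan(-22.149°) = 0.3135, h₀ = 1.2520 rad.
Bracket: h₀ sin ϕ sin δ + cos ϕ cos δ sin h₀ = 1.2520×0.61015×-0.37701 + 0.79229×0.92621×0.94960 = -0.288001 + 0.696842 = 0.408841.
Q̄ = (S_0/π) × [bracket] = (1361/π) × 0.408841 = 177.1 W/m².

Q̄ ≈ 177 W/m²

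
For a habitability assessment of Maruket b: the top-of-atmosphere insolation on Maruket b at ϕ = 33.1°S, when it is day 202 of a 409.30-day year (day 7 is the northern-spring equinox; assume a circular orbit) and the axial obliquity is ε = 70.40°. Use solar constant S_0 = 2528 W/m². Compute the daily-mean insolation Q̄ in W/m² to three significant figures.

Solar longitude: L_s = 360° × (202 − 7)/409.30 = 171.512°.
sin δ = sin 70.40° × sin 171.512° = 0.13904, so δ = +7.993°.
cos h₀ = −tan(-33.1°) tan(+7.993°) = 0.0915, h₀ = 1.4791 rad.
Bracket: h₀ sin ϕ sin δ + cos ϕ cos δ sin h₀ = 1.4791×-0.54610×0.13904 + 0.83772×0.99029×0.99580 = -0.112308 + 0.826101 = 0.713793.
Q̄ = (S_0/π) × [bracket] = (2528/π) × 0.713793 = 574.4 W/m².

Q̄ ≈ 574 W/m²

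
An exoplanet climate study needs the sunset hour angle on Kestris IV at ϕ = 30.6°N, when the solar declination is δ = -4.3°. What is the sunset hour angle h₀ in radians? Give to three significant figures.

cos h₀ = −tan ϕ · tan δ = −tan(+30.6°) × tan(-4.300°) = 0.0445, so h₀ = 1.5263 rad = 87.45°.

h₀ = 1.53 rad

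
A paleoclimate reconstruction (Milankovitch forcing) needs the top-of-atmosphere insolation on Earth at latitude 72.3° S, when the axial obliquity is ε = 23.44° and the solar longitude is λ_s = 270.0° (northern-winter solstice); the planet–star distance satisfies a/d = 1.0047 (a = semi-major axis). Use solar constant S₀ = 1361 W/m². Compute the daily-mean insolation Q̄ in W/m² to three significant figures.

Q̄ ≈ 521 W/m²

Solar declination: sin δ = sin ε · sin λ_s = sin 23.44° × sin 270.0° = -0.39779, so δ = -23.440°.
cos H₀ = −tan(-72.3°) tan(-23.440°) = -1.3585 ≤ −1 ⇒ polar day, H₀ = π.
Bracket: H₀ sin φ sin δ + cos φ cos δ sin H₀ = 3.1416×-0.95266×-0.39779 + 0.30403×0.91748×0.00000 = 1.190536 + 0.000000 = 1.190536.
Inverse-square distance factor (a/d)² = 1.0047² = 1.009422.
Q̄ = (S₀/π) × 1.009422 × [bracket] = (1361/π) × 1.009422 × 1.190536 = 520.6 W/m².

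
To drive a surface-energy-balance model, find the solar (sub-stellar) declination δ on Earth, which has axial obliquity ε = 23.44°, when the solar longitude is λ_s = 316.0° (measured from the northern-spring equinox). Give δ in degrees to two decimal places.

δ = -16.04°

sin δ = sin ε · sin λ_s = sin 23.44° × sin 316.0° = -0.276327.
δ = arcsin(-0.276327) = -16.04°.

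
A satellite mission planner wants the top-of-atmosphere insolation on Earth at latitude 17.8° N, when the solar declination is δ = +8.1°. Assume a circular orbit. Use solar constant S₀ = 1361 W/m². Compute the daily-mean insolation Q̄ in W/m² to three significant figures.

cos H₀ = −tan(+17.8°) tan(+8.100°) = -0.0457, H₀ = 1.6165 rad.
Bracket: H₀ sin φ sin δ + cos φ cos δ sin H₀ = 1.6165×0.30570×0.14090 + 0.95213×0.99002×0.99896 = 0.069628 + 0.941647 = 1.011275.
Q̄ = (S₀/π) × [bracket] = (1361/π) × 1.011275 = 438.1 W/m².

Q̄ ≈ 438 W/m²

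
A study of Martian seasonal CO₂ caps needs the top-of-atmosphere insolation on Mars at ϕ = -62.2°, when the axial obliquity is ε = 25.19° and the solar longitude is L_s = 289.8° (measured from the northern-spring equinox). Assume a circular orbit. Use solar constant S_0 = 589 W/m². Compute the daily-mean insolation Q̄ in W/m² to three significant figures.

Solar declination: sin δ = sin ε · sin L_s = sin 25.19° × sin 289.8° = -0.40046, so δ = -23.607°.
cos h₀ = −tan(-62.2°) tan(-23.607°) = -0.8289, h₀ = 2.5479 rad.
Bracket: h₀ sin ϕ sin δ + cos ϕ cos δ sin h₀ = 2.5479×-0.88458×-0.40046 + 0.46639×0.91631×0.55939 = 0.902565 + 0.239060 = 1.141625.
Q̄ = (S_0/π) × [bracket] = (589/π) × 1.141625 = 214.0 W/m².

Q̄ ≈ 214 W/m²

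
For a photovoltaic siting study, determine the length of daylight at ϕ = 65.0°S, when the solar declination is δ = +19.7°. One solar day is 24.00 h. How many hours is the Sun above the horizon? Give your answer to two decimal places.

cos h₀ = −tan ϕ · tan δ = −tan(-65.0°) × tan(+19.700°) = 0.7678, so h₀ = 0.6953 rad = 39.84°.
Daylight = 2h₀/(2π) × 24.00 h = (0.6953/π) × 24.00 = 5.31 h.

5.31 h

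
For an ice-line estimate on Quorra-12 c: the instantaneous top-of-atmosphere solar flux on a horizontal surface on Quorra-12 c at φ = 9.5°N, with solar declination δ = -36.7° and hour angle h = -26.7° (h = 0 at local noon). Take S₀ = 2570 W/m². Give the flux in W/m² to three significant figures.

1.56e+03 W/m²

cos θ_z = sin φ sin δ + cos φ cos δ cos h = -0.098637 + 0.706460 = 0.607823.
Flux = S₀ · cos θ_z = 2570 × 0.607823 = 1562 W/m².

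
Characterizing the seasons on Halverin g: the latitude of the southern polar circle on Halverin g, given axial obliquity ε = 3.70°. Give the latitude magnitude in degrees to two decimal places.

The polar circle is the lowest latitude that experiences at least one full rotation of continuous darkness at the northern-summer solstice; it lies at |φ| = 90° − ε = 90° − 3.70° = 86.30°.

86.30°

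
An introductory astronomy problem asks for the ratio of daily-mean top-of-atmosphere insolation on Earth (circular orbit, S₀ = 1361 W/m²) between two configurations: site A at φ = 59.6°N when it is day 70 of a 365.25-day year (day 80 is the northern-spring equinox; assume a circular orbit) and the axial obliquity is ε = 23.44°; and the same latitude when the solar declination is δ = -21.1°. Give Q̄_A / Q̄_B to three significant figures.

Q̄_A / Q̄_B ≈ 4.58

— Configuration A (φ=+59.6°):
Solar longitude: λ_s = 360° × (70 − 80)/365.25 = -9.856°, i.e. -9.856° + 360° = 350.144°.
sin δ = sin 23.44° × sin 350.144° = -0.06809, so δ = -3.904°.
cos H₀ = −tan(+59.6°) tan(-3.904°) = 0.1163, H₀ = 1.4542 rad.
Bracket: H₀ sin φ sin δ + cos φ cos δ sin H₀ = 1.4542×0.86251×-0.06809 + 0.50603×0.99768×0.99321 = -0.085403 + 0.501428 = 0.416025.
Q̄ = (S₀/π) × [bracket] = (1361/π) × 0.416025 = 180.23 W/m².
— Configuration B (φ=+59.6°):
cos H₀ = −tan(+59.6°) tan(-21.100°) = 0.6577, H₀ = 0.8530 rad.
Bracket: H₀ sin φ sin δ + cos φ cos δ sin H₀ = 0.8530×0.86251×-0.36000 + 0.50603×0.93295×0.75328 = -0.264860 + 0.355624 = 0.090764.
Q̄ = (S₀/π) × [bracket] = (1361/π) × 0.090764 = 39.321 W/m².
Ratio Q̄_A / Q̄_B = 180.23 / 39.321 = 4.584.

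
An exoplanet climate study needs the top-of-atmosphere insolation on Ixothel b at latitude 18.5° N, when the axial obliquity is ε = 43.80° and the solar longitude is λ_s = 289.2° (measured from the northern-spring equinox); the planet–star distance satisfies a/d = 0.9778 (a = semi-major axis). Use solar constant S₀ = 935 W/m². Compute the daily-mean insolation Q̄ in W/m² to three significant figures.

Q̄ ≈ 120 W/m²

Solar declination: sin δ = sin ε · sin λ_s = sin 43.80° × sin 289.2° = -0.65364, so δ = -40.817°.
cos H₀ = −tan(+18.5°) tan(-40.817°) = 0.2890, H₀ = 1.2776 rad.
Bracket: H₀ sin φ sin δ + cos φ cos δ sin H₀ = 1.2776×0.31730×-0.65364 + 0.94832×0.75680×0.95733 = -0.264974 + 0.687065 = 0.422091.
Inverse-square distance factor (a/d)² = 0.9778² = 0.956093.
Q̄ = (S₀/π) × 0.956093 × [bracket] = (935/π) × 0.956093 × 0.422091 = 120.1 W/m².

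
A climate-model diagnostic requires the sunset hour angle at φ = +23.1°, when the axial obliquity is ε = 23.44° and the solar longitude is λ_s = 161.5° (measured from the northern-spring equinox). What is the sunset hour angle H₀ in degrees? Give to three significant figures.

Solar declination: sin δ = sin ε · sin λ_s = sin 23.44° × sin 161.5° = 0.12622, so δ = +7.251°.
cos H₀ = −tan φ · tan δ = −tan(+23.1°) × tan(+7.251°) = -0.0543, so H₀ = 1.6251 rad = 93.11°.

H₀ = 93.1°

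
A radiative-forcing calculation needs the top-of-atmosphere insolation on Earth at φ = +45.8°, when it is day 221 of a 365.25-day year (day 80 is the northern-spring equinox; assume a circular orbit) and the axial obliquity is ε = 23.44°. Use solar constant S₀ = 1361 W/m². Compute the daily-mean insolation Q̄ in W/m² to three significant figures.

Solar longitude: λ_s = 360° × (221 − 80)/365.25 = 138.973°.
sin δ = sin 23.44° × sin 138.973° = 0.26111, so δ = +15.136°.
cos H₀ = −tan(+45.8°) tan(+15.136°) = -0.2782, H₀ = 1.8527 rad.
Bracket: H₀ sin φ sin δ + cos φ cos δ sin H₀ = 1.8527×0.71691×0.26111 + 0.69717×0.96531×0.96054 = 0.346811 + 0.646429 = 0.993240.
Q̄ = (S₀/π) × [bracket] = (1361/π) × 0.993240 = 430.3 W/m².

Q̄ ≈ 430 W/m²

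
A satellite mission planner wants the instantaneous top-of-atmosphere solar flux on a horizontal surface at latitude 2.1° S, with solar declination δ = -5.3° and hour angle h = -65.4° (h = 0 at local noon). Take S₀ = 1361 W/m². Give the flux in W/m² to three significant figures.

568 W/m²

cos θ_z = sin φ sin δ + cos φ cos δ cos h = 0.003385 + 0.414223 = 0.417608.
Flux = S₀ · cos θ_z = 1361 × 0.417608 = 568.4 W/m².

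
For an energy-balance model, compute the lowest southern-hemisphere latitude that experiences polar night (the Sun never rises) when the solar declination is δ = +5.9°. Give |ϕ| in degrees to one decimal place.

Polar night requires cos h₀ = −tan ϕ tan δ ≥ 1, i.e. tan ϕ tan δ ≤ −1.
The boundary is |tan ϕ| · |tan δ| = 1, so |ϕ| = 90° − |δ| = 90° − 5.9° = 84.1° in the southern hemisphere.

|ϕ| = 84.1°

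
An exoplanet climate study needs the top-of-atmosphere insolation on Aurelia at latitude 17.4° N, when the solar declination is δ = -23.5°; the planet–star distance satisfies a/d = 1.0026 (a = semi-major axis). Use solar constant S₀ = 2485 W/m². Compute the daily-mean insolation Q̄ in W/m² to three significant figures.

Q̄ ≈ 553 W/m²

cos H₀ = −tan(+17.4°) tan(-23.500°) = 0.1363, H₀ = 1.4341 rad.
Bracket: H₀ sin φ sin δ + cos φ cos δ sin H₀ = 1.4341×0.29904×-0.39875 + 0.95424×0.91706×0.99067 = -0.171005 + 0.866931 = 0.695926.
Inverse-square distance factor (a/d)² = 1.0026² = 1.005207.
Q̄ = (S₀/π) × 1.005207 × [bracket] = (2485/π) × 1.005207 × 0.695926 = 553.3 W/m².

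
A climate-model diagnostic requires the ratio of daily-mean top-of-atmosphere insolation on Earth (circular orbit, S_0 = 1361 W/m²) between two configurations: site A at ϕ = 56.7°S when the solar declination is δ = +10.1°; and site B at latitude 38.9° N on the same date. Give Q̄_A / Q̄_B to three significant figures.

Q̄_A / Q̄_B ≈ 0.349

— Configuration A (ϕ=-56.7°):
cos h₀ = −tan(-56.7°) tan(+10.100°) = 0.2712, h₀ = 1.2962 rad.
Bracket: h₀ sin ϕ sin δ + cos ϕ cos δ sin h₀ = 1.2962×-0.83581×0.17537 + 0.54902×0.98450×0.96253 = -0.189992 + 0.520257 = 0.330265.
Q̄ = (S_0/π) × [bracket] = (1361/π) × 0.330265 = 143.08 W/m².
— Configuration B (ϕ=+38.9°):
cos h₀ = −tan(+38.9°) tan(+10.100°) = -0.1437, h₀ = 1.7150 rad.
Bracket: h₀ sin ϕ sin δ + cos ϕ cos δ sin h₀ = 1.7150×0.62796×0.17537 + 0.77824×0.98450×0.98962 = 0.188865 + 0.758224 = 0.947089.
Q̄ = (S_0/π) × [bracket] = (1361/π) × 0.947089 = 410.30 W/m².
Ratio Q̄_A / Q̄_B = 143.08 / 410.30 = 0.3487.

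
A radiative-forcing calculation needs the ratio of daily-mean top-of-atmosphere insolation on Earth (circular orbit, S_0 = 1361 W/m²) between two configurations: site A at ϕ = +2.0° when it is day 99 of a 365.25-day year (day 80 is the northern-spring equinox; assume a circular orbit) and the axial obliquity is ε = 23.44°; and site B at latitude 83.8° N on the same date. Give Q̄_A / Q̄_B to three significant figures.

Q̄_A / Q̄_B ≈ 2.50

— Configuration A (ϕ=+2.0°):
Solar longitude: L_s = 360° × (99 − 80)/365.25 = 18.727°.
sin δ = sin 23.44° × sin 18.727° = 0.12771, so δ = +7.337°.
cos h₀ = −tan(+2.0°) tan(+7.337°) = -0.0045, h₀ = 1.5753 rad.
Bracket: h₀ sin ϕ sin δ + cos ϕ cos δ sin h₀ = 1.5753×0.03490×0.12771 + 0.99939×0.99181×0.99999 = 0.007021 + 0.991195 = 0.998216.
Q̄ = (S_0/π) × [bracket] = (1361/π) × 0.998216 = 432.45 W/m².
— Configuration B (ϕ=+83.8°):
cos h₀ = −tan(+83.8°) tan(+7.337°) = -1.1853 ≤ −1 ⇒ polar day, h₀ = π.
Bracket: h₀ sin ϕ sin δ + cos ϕ cos δ sin h₀ = 3.1416×0.99415×0.12771 + 0.10800×0.99181×0.00000 = 0.398867 + 0.000000 = 0.398867.
Q̄ = (S_0/π) × [bracket] = (1361/π) × 0.398867 = 172.80 W/m².
Ratio Q̄_A / Q̄_B = 432.45 / 172.80 = 2.503.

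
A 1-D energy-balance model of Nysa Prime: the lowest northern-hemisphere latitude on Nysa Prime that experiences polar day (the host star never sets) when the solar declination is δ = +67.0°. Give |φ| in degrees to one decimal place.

Polar day requires cos H₀ = −tan φ tan δ ≤ −1, i.e. tan φ tan δ ≥ 1.
The boundary is |tan φ| · |tan δ| = 1, so |φ| = 90° − |δ| = 90° − 67.0° = 23.0° in the northern hemisphere.

|φ| = 23.0°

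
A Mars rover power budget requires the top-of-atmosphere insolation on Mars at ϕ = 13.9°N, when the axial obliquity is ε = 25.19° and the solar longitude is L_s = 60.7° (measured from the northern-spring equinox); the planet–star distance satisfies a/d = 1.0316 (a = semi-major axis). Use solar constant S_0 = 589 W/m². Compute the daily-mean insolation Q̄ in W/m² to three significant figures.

Q̄ ≈ 209 W/m²

Solar declination: sin δ = sin ε · sin L_s = sin 25.19° × sin 60.7° = 0.37117, so δ = +21.788°.
cos h₀ = −tan(+13.9°) tan(+21.788°) = -0.0989, h₀ = 1.6699 rad.
Bracket: h₀ sin ϕ sin δ + cos ϕ cos δ sin h₀ = 1.6699×0.24023×0.37117 + 0.97072×0.92856×0.99510 = 0.148899 + 0.896955 = 1.045854.
Inverse-square distance factor (a/d)² = 1.0316² = 1.064199.
Q̄ = (S_0/π) × 1.064199 × [bracket] = (589/π) × 1.064199 × 1.045854 = 208.7 W/m².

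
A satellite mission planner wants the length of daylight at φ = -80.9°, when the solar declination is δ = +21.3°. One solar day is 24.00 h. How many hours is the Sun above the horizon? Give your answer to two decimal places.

cos H₀ = −tan φ · tan δ = 2.4341 ≥ 1, so the Sun never rises (polar night) and H₀ = 0.
Daylight = 2H₀/(2π) × 24.00 h = (0.0000/π) × 24.00 = 0.00 h.

0.00 h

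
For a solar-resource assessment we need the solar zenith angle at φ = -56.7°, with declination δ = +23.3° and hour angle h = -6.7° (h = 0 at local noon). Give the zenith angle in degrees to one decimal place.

cos θ_z = sin φ sin δ + cos φ cos δ cos h = -0.330600 + 0.500804 = 0.170204.
θ_z = arccos(0.170204) = 80.2°.

θ_z = 80.2°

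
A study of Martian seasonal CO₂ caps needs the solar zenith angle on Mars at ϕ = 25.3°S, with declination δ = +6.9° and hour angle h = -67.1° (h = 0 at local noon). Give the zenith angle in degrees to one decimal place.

θ_z = 72.7°

cos θ_z = sin ϕ sin δ + cos ϕ cos δ cos h = -0.051341 + 0.349252 = 0.297911.
θ_z = arccos(0.297911) = 72.7°.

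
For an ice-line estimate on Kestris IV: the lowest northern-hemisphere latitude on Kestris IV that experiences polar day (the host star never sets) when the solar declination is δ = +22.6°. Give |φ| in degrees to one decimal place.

Polar day requires cos H₀ = −tan φ tan δ ≤ −1, i.e. tan φ tan δ ≥ 1.
The boundary is |tan φ| · |tan δ| = 1, so |φ| = 90° − |δ| = 90° − 22.6° = 67.4° in the northern hemisphere.

|φ| = 67.4°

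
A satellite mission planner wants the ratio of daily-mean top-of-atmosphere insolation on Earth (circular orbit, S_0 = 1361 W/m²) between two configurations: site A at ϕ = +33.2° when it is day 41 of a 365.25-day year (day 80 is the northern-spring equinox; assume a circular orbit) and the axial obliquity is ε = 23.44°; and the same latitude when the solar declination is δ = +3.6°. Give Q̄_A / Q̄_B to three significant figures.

— Configuration A (ϕ=+33.2°):
Solar longitude: L_s = 360° × (41 − 80)/365.25 = -38.439°, i.e. -38.439° + 360° = 321.561°.
sin δ = sin 23.44° × sin 321.561° = -0.24730, so δ = -14.318°.
cos h₀ = −tan(+33.2°) tan(-14.318°) = 0.1670, h₀ = 1.4030 rad.
Bracket: h₀ sin ϕ sin δ + cos ϕ cos δ sin h₀ = 1.4030×0.54756×-0.24730 + 0.83676×0.96894×0.98595 = -0.189982 + 0.799379 = 0.609397.
Q̄ = (S_0/π) × [bracket] = (1361/π) × 0.609397 = 264.00 W/m².
— Configuration B (ϕ=+33.2°):
cos h₀ = −tan(+33.2°) tan(+3.600°) = -0.0412, h₀ = 1.6120 rad.
Bracket: h₀ sin ϕ sin δ + cos ϕ cos δ sin h₀ = 1.6120×0.54756×0.06279 + 0.83676×0.99803×0.99915 = 0.055423 + 0.834402 = 0.889825.
Q̄ = (S_0/π) × [bracket] = (1361/π) × 0.889825 = 385.49 W/m².
Ratio Q̄_A / Q̄_B = 264.00 / 385.49 = 0.6848.

Q̄_A / Q̄_B ≈ 0.685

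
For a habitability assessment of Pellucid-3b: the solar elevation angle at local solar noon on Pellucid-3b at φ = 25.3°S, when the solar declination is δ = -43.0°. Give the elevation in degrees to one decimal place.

72.3°

At local noon the hour angle is zero, so the zenith angle equals |φ − δ| = |-25.3° − (-43.000°)| = 17.700°.
Elevation = 90° − 17.700° = 72.3°.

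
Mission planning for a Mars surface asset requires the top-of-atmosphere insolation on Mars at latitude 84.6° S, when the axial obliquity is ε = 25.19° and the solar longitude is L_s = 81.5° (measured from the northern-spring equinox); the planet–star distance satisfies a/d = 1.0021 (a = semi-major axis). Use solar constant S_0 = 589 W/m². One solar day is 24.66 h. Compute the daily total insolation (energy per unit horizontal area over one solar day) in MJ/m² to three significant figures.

0.00 MJ/m²

Solar declination: sin δ = sin ε · sin L_s = sin 25.19° × sin 81.5° = 0.42095, so δ = +24.894°.
cos h₀ = −tan(-84.6°) tan(+24.894°) = 4.9093 ≥ 1 ⇒ polar night, h₀ = 0 and Q̄ = 0.
Inverse-square distance factor (a/d)² = 1.0021² = 1.004204.
Daily total = Q̄ × 24.66 h × 3600 s/h = 0.00 MJ/m².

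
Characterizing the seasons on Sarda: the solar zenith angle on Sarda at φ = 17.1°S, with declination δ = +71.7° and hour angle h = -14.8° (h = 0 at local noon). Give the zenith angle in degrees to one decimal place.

cos θ_z = sin φ sin δ + cos φ cos δ cos h = -0.279169 + 0.290155 = 0.010986.
θ_z = arccos(0.010986) = 89.4°.

θ_z = 89.4°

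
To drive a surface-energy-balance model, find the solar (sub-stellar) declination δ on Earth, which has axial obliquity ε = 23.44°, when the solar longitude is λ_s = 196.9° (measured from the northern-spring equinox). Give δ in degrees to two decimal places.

δ = -6.64°

sin δ = sin ε · sin λ_s = sin 23.44° × sin 196.9° = -0.115638.
δ = arcsin(-0.115638) = -6.64°.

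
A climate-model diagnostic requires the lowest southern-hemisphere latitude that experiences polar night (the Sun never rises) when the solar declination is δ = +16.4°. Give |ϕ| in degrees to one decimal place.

Polar night requires cos h₀ = −tan ϕ tan δ ≥ 1, i.e. tan ϕ tan δ ≤ −1.
The boundary is |tan ϕ| · |tan δ| = 1, so |ϕ| = 90° − |δ| = 90° − 16.4° = 73.6° in the southern hemisphere.

|ϕ| = 73.6°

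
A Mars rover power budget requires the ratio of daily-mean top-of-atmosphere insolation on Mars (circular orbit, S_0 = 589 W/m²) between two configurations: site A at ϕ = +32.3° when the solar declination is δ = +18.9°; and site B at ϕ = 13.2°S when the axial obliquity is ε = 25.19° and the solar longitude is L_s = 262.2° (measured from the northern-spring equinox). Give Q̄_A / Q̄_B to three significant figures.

Q̄_A / Q̄_B ≈ 1.05

— Configuration A (ϕ=+32.3°):
cos h₀ = −tan(+32.3°) tan(+18.900°) = -0.2164, h₀ = 1.7890 rad.
Bracket: h₀ sin ϕ sin δ + cos ϕ cos δ sin h₀ = 1.7890×0.53435×0.32392 + 0.84526×0.94609×0.97630 = 0.309652 + 0.780739 = 1.090391.
Q̄ = (S_0/π) × [bracket] = (589/π) × 1.090391 = 204.43 W/m².
— Configuration B (ϕ=-13.2°):
Solar declination: sin δ = sin ε · sin L_s = sin 25.19° × sin 262.2° = -0.42168, so δ = -24.941°.
cos h₀ = −tan(-13.2°) tan(-24.941°) = -0.1091, h₀ = 1.6801 rad.
Bracket: h₀ sin ϕ sin δ + cos ϕ cos δ sin h₀ = 1.6801×-0.22835×-0.42168 + 0.97358×0.90674×0.99403 = 0.161778 + 0.877514 = 1.039292.
Q̄ = (S_0/π) × [bracket] = (589/π) × 1.039292 = 194.85 W/m².
Ratio Q̄_A / Q̄_B = 204.43 / 194.85 = 1.049.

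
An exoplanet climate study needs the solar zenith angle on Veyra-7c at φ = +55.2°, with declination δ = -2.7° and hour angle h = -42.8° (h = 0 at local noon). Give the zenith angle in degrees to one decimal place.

cos θ_z = sin φ sin δ + cos φ cos δ cos h = -0.038681 + 0.418285 = 0.379604.
θ_z = arccos(0.379604) = 67.7°.

θ_z = 67.7°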